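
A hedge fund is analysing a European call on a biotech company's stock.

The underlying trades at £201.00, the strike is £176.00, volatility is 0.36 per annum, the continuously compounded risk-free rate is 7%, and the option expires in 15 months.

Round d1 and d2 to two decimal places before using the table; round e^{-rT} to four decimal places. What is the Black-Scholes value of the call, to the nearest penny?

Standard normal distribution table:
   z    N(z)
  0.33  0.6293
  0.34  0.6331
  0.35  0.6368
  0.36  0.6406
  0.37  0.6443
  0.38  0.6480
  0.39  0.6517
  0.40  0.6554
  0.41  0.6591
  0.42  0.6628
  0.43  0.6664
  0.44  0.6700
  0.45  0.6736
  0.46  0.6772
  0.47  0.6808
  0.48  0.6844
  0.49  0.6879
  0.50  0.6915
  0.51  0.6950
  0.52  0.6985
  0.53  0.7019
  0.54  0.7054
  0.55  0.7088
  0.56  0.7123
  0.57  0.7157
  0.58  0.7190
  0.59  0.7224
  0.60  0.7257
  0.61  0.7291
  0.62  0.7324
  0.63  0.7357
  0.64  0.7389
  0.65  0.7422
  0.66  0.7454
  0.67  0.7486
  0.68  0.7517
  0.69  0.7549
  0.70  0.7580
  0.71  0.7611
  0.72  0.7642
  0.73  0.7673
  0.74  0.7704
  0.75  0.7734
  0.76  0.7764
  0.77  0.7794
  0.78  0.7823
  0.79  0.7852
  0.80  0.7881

£52.77

T = 1.25;  σ√T = 0.4025
d₁ = [ln(201/176) + (0.07 + 0.36²/2)·1.25] / 0.4025 = [0.1328 + 0.1685] / 0.4025 = 0.7486 ⇒ 0.75
d₂ = d₁ − σ√T = 0.7486 − 0.4025 = 0.3461 ⇒ 0.35
exp(−rT) = exp(−0.07·1.25) = 0.9162
C = 201·N(0.75) − 176·0.9162·N(0.35) = 201·0.7734 − 176·0.9162·0.6368 = 155.4534 − 102.6848 = 52.7686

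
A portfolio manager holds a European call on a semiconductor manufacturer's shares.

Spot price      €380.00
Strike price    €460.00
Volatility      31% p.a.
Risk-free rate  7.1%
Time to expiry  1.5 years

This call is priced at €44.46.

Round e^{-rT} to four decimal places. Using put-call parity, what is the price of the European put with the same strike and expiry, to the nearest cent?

€78.00

exp(−rT) = exp(−0.071·1.5) = 0.8990
Put-call parity: C − P = S − K·e^(−rT) = 380 − 460·0.8990 = 380 − 413.5400 = -33.5400
P = C − (C − P) = 44.46 − (-33.5400) = 78.0000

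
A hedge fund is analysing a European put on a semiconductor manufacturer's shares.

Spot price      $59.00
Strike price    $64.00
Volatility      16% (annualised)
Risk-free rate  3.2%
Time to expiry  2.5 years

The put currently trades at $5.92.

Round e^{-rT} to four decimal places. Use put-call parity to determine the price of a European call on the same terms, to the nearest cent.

$5.84

e^(−rT) = e^(−0.032·2.5) = 0.9231
Put-call parity: C − P = S − K·e^(−rT) = 59 − 64·0.9231 = 59 − 59.0784 = -0.0784
C = P + (C − P) = 5.92 + (-0.0784) = 5.8416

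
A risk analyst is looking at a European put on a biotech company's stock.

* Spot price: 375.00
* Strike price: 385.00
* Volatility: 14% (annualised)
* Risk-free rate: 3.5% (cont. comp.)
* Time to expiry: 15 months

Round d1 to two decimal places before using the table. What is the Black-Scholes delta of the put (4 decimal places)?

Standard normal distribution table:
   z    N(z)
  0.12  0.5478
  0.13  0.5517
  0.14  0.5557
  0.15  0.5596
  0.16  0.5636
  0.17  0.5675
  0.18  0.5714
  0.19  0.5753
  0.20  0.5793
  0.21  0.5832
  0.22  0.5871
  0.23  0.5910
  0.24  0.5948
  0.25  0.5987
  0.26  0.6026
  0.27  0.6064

-0.4247

T = 1.25;  σ√T = 0.1565
d₁ = [ln(375/385) + (0.035 + ½·0.14²)·1.25] / (σ√T) = (-0.0263 + 0.0560) / 0.1565 = 0.1896 ⇒ 0.19
N(d₁) = N(0.19) = 0.5753
Δ_put = N(d₁) − 1 = 0.5753 − 1 = -0.4247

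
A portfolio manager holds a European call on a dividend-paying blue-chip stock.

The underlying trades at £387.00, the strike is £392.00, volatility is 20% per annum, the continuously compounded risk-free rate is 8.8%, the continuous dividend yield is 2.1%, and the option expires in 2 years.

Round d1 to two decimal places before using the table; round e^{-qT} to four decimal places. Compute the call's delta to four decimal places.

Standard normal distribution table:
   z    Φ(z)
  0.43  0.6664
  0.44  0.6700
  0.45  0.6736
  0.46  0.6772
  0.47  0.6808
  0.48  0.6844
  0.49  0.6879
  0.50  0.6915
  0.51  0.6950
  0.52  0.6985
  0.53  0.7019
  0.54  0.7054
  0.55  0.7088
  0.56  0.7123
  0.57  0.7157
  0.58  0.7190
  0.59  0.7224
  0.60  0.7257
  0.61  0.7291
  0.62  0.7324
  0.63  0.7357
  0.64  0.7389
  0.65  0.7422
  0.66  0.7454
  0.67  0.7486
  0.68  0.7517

0.6863

σ√T = 0.2 × 1.4142 = 0.2828
d₁ = [ln(387/392) + (0.088 − 0.021 + 0.2²/2)·2] / 0.2828 = [-0.0128 + 0.1740] / 0.2828 = 0.5698 which rounds to 0.57
N(d₁) = N(0.57) = 0.7157
Δ_call = e^(−qT)·N(d₁) = 0.9589·0.7157 = 0.6863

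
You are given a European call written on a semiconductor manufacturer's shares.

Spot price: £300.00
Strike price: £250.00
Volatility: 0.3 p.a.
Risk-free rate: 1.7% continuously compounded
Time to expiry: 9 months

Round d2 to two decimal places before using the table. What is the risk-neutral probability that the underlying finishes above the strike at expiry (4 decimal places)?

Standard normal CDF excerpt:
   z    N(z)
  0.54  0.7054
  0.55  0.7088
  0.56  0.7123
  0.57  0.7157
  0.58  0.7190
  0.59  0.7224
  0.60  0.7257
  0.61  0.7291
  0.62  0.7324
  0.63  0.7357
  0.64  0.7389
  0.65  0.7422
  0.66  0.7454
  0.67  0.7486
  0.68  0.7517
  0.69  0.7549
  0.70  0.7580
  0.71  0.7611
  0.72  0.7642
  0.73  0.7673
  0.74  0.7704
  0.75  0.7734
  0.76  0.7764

0.7324

σ√T = 0.3 × 0.8660 = 0.2598
d₁ = [ln(300/250) + (0.017 + 0.3²/2)·0.75] / 0.2598 = [0.1823 + 0.0465] / 0.2598 = 0.8807 which rounds to 0.88
d₂ = d₁ − σ√T = 0.8807 − 0.2598 = 0.6209 which rounds to 0.62
Risk-neutral Pr[S_T > K] = N(d₂) = N(0.62) = 0.7324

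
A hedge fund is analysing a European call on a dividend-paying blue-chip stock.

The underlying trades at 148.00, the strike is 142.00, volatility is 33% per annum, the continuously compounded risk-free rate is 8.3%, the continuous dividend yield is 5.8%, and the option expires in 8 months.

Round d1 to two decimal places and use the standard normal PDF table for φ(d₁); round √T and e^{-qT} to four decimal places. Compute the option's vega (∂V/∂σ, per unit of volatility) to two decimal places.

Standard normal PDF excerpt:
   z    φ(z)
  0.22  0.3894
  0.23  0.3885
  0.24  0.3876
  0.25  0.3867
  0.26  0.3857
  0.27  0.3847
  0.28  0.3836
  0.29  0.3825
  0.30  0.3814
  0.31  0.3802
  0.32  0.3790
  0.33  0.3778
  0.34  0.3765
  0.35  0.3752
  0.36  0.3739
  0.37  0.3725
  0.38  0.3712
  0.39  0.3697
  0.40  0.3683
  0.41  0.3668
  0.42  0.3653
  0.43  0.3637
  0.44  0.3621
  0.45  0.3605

T = 0.6667;  σ√T = 0.2694
ln(S/K) + (r − q + σ²/2)T = ln(148/142) + (0.083 − 0.058 + 0.33²/2)·0.6667 = 0.0414 + 0.0530 = 0.0944
d₁ = 0.0944 / 0.2694 = 0.3502 ⇒ 0.35
√T = √0.6667 = 0.8165
φ(d₁) = φ(0.35) = 0.3752
exp(−qT) = exp(−0.058·0.6667) = 0.9621
vega = S·exp(−qT)·φ(d₁)·√T = 148·0.9621·0.3752·0.8165 = 43.6215

43.62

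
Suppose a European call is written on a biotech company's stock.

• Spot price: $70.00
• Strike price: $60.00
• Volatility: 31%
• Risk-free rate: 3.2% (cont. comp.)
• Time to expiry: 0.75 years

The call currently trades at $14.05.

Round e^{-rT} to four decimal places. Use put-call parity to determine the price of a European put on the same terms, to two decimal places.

$2.63

exp(−rT) = exp(−0.032·0.75) = 0.9763
Put-call parity: C − P = S − K·e^(−rT) = 70 − 60·0.9763 = 70 − 58.5780 = 11.4220
P = C − (C − P) = 14.05 − (11.4220) = 2.6280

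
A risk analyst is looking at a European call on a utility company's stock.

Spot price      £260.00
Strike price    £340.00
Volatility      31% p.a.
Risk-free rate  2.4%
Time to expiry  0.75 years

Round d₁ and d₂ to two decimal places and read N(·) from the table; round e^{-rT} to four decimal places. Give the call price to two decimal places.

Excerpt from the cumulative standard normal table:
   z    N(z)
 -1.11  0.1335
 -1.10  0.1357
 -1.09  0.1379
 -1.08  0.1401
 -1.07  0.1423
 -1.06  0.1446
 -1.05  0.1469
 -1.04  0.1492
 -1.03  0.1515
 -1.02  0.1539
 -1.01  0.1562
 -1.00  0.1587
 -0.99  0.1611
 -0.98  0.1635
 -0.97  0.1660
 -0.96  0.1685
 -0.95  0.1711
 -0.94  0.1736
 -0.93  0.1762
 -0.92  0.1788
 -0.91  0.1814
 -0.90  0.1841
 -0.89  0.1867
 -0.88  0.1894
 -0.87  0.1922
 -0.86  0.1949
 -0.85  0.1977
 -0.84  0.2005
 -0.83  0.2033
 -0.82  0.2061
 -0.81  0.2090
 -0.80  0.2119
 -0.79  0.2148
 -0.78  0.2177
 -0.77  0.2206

σ√T = 0.31·√0.75 = 0.2685
d₁ = [ln(260/340) + (0.024 + 0.31²/2)·0.75] / 0.2685 = [-0.2683 + 0.0540] / 0.2685 = -0.7980 → -0.80
d₂ = d₁ − σ√T = -0.7980 − 0.2685 = -1.0664 → -1.07
exp(−rT) = exp(−0.024·0.75) = 0.9822
C = 260·N(-0.80) − 340·0.9822·N(-1.07) = 260·0.2119 − 340·0.9822·0.1423 = 55.0940 − 47.5208 = 7.5732

£7.57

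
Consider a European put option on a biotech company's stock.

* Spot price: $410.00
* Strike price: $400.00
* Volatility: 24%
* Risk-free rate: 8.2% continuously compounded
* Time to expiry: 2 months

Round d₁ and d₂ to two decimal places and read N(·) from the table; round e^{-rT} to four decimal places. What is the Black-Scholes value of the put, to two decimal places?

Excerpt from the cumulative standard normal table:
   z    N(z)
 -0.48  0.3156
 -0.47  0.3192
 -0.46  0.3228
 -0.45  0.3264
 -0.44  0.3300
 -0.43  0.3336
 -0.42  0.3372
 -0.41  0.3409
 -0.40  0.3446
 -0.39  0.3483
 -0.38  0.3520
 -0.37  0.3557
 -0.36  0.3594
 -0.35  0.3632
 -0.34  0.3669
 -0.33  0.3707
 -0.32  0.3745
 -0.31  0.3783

σ√T = 0.24·√0.1667 = 0.0980
d₁ = [ln(410/400) + (0.082 + 0.24²/2)·0.1667] / 0.0980 = [0.0247 + 0.0185] / 0.0980 = 0.4405 → 0.44
d₂ = d₁ − σ√T = 0.4405 − 0.0980 = 0.3425 → 0.34
exp(−rT) = exp(−0.082·0.1667) = 0.9864
N(−d₂) = N(-0.34) = 0.3669;  N(−d₁) = N(-0.44) = 0.3300
P = 400·0.9864·0.3669 − 410·0.3300 = 144.7641 − 135.3000 = 9.4641

$9.46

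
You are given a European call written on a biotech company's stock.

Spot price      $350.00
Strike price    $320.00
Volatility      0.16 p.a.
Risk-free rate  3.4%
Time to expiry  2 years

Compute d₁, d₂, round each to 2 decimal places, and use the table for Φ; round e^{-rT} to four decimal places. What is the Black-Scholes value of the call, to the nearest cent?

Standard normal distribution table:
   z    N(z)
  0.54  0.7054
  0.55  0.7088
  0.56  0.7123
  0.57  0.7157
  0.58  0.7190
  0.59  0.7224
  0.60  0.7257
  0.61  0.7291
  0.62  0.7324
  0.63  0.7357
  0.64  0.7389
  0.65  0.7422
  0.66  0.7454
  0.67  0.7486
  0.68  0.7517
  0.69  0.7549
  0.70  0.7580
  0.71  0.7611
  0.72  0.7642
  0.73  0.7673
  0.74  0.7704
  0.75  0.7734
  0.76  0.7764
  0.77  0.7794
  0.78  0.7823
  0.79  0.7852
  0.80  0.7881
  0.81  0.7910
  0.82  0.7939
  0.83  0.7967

$61.89

T = 2;  σ√T = 0.2263
d₁ = [ln(350/320) + (0.034 + ½·0.16²)·2] / (σ√T) = (0.0896 + 0.0936) / 0.2263 = 0.8097 which rounds to 0.81
d₂ = 0.8097 − 0.2263 = 0.5834 which rounds to 0.58
e^(−rT) = e^(−0.034·2) = 0.9343
N(d₁) = N(0.81) = 0.7910;  N(d₂) = N(0.58) = 0.7190
C = 350·0.7910 − 320·0.9343·0.7190 = 276.8500 − 214.9637 = 61.8863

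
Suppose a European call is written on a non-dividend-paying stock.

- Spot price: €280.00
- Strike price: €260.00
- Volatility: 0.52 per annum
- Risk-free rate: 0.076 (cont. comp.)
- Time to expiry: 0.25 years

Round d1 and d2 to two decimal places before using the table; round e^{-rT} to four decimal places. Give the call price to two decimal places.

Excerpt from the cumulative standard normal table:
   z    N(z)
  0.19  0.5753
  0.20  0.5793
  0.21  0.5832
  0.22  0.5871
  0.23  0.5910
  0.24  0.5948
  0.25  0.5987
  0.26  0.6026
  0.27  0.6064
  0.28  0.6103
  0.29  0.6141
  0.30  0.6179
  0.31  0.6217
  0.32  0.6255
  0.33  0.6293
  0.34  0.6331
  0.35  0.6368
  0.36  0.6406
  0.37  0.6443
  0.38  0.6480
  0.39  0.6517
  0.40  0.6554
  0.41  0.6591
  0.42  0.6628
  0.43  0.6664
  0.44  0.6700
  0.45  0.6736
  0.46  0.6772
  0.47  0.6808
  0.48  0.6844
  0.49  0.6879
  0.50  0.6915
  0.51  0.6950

σ√T = 0.52·√0.25 = 0.2600
d₁ = [ln(280/260) + (0.076 + ½·0.52²)·0.25] / (σ√T) = (0.0741 + 0.0528) / 0.2600 = 0.4881 ≈ 0.49
d₂ = 0.4881 − 0.2600 = 0.2281 ≈ 0.23
exp(−rT) = exp(−0.076·0.25) = 0.9812
C = 280·N(0.49) − 260·0.9812·N(0.23) = 280·0.6879 − 260·0.9812·0.5910 = 192.6120 − 150.7712 = 41.8408

€41.84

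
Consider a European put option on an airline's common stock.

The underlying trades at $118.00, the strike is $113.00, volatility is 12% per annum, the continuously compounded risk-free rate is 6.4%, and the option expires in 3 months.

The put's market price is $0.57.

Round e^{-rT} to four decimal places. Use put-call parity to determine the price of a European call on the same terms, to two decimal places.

exp(−rT) = exp(−0.064·0.25) = 0.9841
Put-call parity: C − P = S − K·e^(−rT) = 118 − 113·0.9841 = 118 − 111.2033 = 6.7967
C = P + (C − P) = 0.57 + (6.7967) = 7.3667

$7.37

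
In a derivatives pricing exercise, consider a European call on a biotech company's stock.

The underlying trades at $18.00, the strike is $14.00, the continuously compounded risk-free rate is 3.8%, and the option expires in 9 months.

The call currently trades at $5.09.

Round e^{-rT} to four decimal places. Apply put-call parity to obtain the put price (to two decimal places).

$0.70

exp(−rT) = exp(−0.038·0.75) = 0.9719
Put-call parity: C − P = S − K·e^(−rT) = 18 − 14·0.9719 = 18 − 13.6066 = 4.3934
P = C − (C − P) = 5.09 − (4.3934) = 0.6966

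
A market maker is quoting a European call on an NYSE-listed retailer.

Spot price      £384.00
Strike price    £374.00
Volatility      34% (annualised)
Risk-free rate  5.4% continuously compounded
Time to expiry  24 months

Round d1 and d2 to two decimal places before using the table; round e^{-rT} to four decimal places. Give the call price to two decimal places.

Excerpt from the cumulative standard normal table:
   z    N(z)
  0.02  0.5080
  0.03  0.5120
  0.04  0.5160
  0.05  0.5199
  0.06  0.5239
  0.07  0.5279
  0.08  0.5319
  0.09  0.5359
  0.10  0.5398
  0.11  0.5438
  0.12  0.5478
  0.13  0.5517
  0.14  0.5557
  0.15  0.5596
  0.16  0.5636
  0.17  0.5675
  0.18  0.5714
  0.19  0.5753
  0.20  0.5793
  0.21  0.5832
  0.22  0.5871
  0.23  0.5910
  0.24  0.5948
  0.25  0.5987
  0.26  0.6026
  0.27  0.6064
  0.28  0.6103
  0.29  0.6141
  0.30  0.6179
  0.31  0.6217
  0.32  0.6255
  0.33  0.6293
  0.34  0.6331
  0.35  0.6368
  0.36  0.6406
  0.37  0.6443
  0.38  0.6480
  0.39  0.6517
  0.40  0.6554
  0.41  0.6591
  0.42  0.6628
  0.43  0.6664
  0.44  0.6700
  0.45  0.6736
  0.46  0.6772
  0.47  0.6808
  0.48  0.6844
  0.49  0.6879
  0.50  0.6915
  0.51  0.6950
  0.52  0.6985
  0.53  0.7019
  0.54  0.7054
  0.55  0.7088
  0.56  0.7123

T = 2;  σ√T = 0.4808
d₁ = [ln(384/374) + (0.054 + 0.34²/2)·2] / 0.4808 = [0.0264 + 0.2236] / 0.4808 = 0.5199 ≈ 0.52
d₂ = d₁ − σ√T = 0.5199 − 0.4808 = 0.0391 ≈ 0.04
exp(−rT) = exp(−0.054·2) = 0.8976
N(d₁) = N(0.52) = 0.6985;  N(d₂) = N(0.04) = 0.5160
C = 384·0.6985 − 374·0.8976·0.5160 = 268.2240 − 173.2224 = 95.0016

£95.00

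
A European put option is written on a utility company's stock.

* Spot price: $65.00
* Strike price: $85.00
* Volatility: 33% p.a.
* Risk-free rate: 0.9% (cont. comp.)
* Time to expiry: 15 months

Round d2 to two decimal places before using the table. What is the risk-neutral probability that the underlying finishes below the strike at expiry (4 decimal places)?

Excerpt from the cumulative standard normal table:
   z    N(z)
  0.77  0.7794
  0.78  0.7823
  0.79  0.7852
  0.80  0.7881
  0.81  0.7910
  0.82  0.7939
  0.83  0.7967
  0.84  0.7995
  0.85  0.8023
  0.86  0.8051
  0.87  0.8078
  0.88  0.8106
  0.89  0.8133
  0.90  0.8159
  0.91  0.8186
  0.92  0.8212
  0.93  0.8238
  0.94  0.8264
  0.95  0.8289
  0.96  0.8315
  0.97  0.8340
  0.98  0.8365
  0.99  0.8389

σ√T = 0.33·√1.25 = 0.3690
ln(S/K) + (r + σ²/2)T = ln(65/85) + (0.009 + 0.33²/2)·1.25 = -0.2683 + 0.0793 = -0.1890
d₁ = -0.1890 / 0.3690 = -0.5121 which rounds to -0.51
d₂ = d₁ − σ√T = -0.5121 − 0.3690 = -0.8811 which rounds to -0.88
Risk-neutral Pr[S_T < K] = N(−d₂) = N(0.88) = 0.8106

0.8106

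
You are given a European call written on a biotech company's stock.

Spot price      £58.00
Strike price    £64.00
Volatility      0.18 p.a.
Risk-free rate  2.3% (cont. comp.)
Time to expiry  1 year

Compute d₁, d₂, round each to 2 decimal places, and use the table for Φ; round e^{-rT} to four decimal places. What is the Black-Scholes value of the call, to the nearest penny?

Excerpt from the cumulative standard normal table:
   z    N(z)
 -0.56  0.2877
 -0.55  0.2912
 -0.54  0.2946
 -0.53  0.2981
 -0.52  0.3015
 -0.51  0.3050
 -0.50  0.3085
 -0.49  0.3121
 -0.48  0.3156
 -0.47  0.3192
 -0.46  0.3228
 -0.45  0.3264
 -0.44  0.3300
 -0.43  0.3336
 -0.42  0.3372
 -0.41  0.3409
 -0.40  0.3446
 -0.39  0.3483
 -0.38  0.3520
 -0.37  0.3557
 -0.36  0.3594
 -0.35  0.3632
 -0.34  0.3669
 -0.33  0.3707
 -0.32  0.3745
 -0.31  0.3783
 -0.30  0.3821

£2.42

T = 1;  σ√T = 0.1800
d₁ = [ln(58/64) + (0.023 + 0.18²/2)·1] / 0.1800 = [-0.0984 + 0.0392] / 0.1800 = -0.3291 ≈ -0.33
d₂ = d₁ − σ√T = -0.3291 − 0.1800 = -0.5091 ≈ -0.51
exp(−rT) = exp(−0.023·1) = 0.9773
N(d₁) = N(-0.33) = 0.3707;  N(d₂) = N(-0.51) = 0.3050
C = 58·0.3707 − 64·0.9773·0.3050 = 21.5006 − 19.0769 = 2.4237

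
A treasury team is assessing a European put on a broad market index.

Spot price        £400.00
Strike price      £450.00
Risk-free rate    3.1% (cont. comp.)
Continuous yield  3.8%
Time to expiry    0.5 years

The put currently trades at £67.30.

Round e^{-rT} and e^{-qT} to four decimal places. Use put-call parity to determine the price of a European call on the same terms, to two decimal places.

£16.71

e^(−qT) = e^(−0.038·0.5) = 0.9812;  e^(−rT) = e^(−0.031·0.5) = 0.9846
Put-call parity: C − P = S·e^(−qT) − K·e^(−rT) = 400·0.9812 − 450·0.9846 = 392.4800 − 443.0700 = -50.5900
C = P + (C − P) = 67.30 + (-50.5900) = 16.7100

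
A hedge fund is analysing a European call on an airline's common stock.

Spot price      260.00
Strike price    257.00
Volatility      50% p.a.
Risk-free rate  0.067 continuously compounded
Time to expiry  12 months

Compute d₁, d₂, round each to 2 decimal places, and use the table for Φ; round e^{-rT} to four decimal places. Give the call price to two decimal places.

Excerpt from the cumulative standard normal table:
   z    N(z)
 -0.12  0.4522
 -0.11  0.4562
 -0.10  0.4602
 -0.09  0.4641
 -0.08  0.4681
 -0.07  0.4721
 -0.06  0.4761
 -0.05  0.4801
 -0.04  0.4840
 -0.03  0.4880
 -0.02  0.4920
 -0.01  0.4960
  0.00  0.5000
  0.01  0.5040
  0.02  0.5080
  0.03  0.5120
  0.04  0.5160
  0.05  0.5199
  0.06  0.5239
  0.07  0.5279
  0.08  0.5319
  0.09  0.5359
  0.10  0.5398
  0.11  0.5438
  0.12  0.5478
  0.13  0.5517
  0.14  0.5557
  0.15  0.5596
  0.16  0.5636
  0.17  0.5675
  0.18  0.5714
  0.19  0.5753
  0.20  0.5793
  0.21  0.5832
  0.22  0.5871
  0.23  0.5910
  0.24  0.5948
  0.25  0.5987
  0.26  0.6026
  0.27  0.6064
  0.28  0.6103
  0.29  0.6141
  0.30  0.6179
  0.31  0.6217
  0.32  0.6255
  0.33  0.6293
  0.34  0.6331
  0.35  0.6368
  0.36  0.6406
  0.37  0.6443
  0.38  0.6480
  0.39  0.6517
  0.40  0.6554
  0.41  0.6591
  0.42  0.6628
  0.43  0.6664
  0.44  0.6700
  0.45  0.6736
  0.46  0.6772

T = 1;  σ√T = 0.5000
d₁ = [ln(260/257) + (0.067 + ½·0.5²)·1] / (σ√T) = (0.0116 + 0.1920) / 0.5000 = 0.4072 which rounds to 0.41
d₂ = 0.4072 − 0.5000 = -0.0928 which rounds to -0.09
exp(−rT) = exp(−0.067·1) = 0.9352
C = 260·N(0.41) − 257·0.9352·N(-0.09) = 260·0.6591 − 257·0.9352·0.4641 = 171.3660 − 111.5448 = 59.8212

59.82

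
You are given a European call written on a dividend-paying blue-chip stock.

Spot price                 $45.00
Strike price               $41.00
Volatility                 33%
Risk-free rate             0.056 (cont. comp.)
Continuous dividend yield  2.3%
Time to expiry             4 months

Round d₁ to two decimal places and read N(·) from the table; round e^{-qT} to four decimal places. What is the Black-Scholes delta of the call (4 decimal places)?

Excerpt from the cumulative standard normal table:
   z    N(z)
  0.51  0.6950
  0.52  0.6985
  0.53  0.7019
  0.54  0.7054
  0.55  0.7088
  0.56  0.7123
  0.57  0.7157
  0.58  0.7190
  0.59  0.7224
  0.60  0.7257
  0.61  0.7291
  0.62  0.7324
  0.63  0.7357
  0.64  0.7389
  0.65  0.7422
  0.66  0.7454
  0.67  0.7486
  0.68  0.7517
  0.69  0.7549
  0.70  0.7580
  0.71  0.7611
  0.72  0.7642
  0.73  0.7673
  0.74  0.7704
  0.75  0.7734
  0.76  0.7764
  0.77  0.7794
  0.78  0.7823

0.7333

T = 0.3333;  σ√T = 0.1905
d₁ = [ln(45/41) + (0.056 − 0.023 + ½·0.33²)·0.3333] / (σ√T) = (0.0931 + 0.0291) / 0.1905 = 0.6416 → 0.64
N(d₁) = N(0.64) = 0.7389
Δ_call = exp(−qT)·N(d₁) = 0.9924·0.7389 = 0.7333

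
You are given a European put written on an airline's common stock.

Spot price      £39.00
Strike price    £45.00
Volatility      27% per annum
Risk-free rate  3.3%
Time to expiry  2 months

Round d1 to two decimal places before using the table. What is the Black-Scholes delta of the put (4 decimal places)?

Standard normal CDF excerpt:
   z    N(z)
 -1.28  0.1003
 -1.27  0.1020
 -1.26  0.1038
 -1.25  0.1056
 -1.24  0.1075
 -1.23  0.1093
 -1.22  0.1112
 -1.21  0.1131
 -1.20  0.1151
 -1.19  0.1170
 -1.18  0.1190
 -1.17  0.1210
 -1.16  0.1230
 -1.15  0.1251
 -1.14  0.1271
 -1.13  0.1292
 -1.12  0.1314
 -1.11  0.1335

-0.8830

σ√T = 0.27 × 0.4082 = 0.1102
ln(S/K) + (r + σ²/2)T = ln(39/45) + (0.033 + 0.27²/2)·0.1667 = -0.1431 + 0.0116 = -0.1315
d₁ = -0.1315 / 0.1102 = -1.1932 → -1.19
N(d₁) = N(-1.19) = 0.1170
Δ_put = N(d₁) − 1 = 0.1170 − 1 = -0.8830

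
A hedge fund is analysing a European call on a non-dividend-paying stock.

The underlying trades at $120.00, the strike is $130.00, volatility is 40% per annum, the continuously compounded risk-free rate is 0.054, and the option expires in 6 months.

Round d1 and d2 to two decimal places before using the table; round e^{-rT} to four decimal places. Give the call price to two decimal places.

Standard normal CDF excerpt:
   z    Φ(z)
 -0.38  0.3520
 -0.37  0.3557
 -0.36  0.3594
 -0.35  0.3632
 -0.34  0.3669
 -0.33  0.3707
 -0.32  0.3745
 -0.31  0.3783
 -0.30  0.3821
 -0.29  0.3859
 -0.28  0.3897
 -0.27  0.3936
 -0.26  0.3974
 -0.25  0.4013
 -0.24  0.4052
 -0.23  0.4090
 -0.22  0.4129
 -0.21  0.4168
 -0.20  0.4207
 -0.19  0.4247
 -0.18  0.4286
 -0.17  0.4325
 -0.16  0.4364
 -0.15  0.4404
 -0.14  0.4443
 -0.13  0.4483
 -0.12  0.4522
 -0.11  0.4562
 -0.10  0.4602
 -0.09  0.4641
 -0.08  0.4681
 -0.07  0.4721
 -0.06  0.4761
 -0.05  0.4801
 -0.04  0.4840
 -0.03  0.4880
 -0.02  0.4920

$10.70

σ√T = 0.4 × 0.7071 = 0.2828
ln(S/K) + (r + σ²/2)T = ln(120/130) + (0.054 + 0.4²/2)·0.5 = -0.0800 + 0.0670 = -0.0130
d₁ = -0.0130 / 0.2828 = -0.0461 ≈ -0.05
d₂ = d₁ − σ√T = -0.0461 − 0.2828 = -0.3290 ≈ -0.33
exp(−rT) = exp(−0.054·0.5) = 0.9734
C = 120·N(-0.05) − 130·0.9734·N(-0.33) = 120·0.4801 − 130·0.9734·0.3707 = 57.6120 − 46.9091 = 10.7029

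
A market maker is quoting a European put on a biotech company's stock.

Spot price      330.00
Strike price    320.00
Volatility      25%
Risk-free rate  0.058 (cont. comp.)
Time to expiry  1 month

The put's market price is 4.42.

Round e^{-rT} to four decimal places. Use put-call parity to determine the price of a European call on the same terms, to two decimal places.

exp(−rT) = exp(−0.058·0.08333) = 0.9952
Put-call parity: C − P = S − K·e^(−rT) = 330 − 320·0.9952 = 330 − 318.4640 = 11.5360
C = P + (C − P) = 4.42 + (11.5360) = 15.9560

15.96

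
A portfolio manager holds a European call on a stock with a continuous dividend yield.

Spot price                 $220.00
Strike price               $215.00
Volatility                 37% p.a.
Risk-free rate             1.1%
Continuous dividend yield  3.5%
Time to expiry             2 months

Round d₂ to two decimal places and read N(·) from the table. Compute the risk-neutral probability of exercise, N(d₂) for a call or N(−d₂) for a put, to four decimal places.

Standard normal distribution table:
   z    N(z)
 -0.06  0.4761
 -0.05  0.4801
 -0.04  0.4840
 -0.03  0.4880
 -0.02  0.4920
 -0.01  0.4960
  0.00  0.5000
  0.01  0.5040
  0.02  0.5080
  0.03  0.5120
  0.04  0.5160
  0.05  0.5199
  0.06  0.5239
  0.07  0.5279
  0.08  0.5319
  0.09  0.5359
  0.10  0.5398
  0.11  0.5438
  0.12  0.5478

σ√T = 0.37 × 0.4082 = 0.1511
ln(S/K) + (r − q + σ²/2)T = ln(220/215) + (0.011 − 0.035 + 0.37²/2)·0.1667 = 0.0230 + 0.0074 = 0.0304
d₁ = 0.0304 / 0.1511 = 0.2012 ⇒ 0.20
d₂ = d₁ − σ√T = 0.2012 − 0.1511 = 0.0502 ⇒ 0.05
Risk-neutral Pr[S_T > K] = N(d₂) = N(0.05) = 0.5199

0.5199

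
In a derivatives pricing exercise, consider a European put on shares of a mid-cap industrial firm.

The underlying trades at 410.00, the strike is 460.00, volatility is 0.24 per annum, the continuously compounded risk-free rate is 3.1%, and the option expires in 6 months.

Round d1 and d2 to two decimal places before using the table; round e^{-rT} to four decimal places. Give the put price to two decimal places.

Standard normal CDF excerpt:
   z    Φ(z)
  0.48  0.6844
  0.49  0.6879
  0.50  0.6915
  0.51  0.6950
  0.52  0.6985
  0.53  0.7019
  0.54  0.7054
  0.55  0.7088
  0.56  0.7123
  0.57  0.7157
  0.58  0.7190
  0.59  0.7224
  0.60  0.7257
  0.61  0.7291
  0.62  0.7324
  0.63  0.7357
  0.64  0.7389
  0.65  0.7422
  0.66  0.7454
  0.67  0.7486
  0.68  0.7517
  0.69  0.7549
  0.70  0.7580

55.54

σ√T = 0.24·√0.5 = 0.1697
d₁ = [ln(410/460) + (0.031 + ½·0.24²)·0.5] / (σ√T) = (-0.1151 + 0.0299) / 0.1697 = -0.5019 ⇒ -0.50
d₂ = -0.5019 − 0.1697 = -0.6716 ⇒ -0.67
e^(−rT) = e^(−0.031·0.5) = 0.9846
P = 460·0.9846·N(0.67) − 410·N(0.50) = 460·0.9846·0.7486 − 410·0.6915 = 339.0529 − 283.5150 = 55.5379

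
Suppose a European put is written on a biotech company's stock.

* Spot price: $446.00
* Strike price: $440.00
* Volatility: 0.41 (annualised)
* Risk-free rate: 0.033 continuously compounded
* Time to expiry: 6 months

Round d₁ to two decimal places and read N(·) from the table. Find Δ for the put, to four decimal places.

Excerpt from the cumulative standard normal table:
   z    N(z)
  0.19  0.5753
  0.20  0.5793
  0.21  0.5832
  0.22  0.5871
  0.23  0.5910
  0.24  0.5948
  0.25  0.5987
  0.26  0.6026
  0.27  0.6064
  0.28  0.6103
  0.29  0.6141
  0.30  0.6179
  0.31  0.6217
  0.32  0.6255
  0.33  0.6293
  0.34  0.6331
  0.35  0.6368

-0.4013

σ√T = 0.41·√0.5 = 0.2899
d₁ = [ln(446/440) + (0.033 + 0.41²/2)·0.5] / 0.2899 = [0.0135 + 0.0585] / 0.2899 = 0.2486 ⇒ 0.25
N(d₁) = N(0.25) = 0.5987
Δ_put = N(d₁) − 1 = 0.5987 − 1 = -0.4013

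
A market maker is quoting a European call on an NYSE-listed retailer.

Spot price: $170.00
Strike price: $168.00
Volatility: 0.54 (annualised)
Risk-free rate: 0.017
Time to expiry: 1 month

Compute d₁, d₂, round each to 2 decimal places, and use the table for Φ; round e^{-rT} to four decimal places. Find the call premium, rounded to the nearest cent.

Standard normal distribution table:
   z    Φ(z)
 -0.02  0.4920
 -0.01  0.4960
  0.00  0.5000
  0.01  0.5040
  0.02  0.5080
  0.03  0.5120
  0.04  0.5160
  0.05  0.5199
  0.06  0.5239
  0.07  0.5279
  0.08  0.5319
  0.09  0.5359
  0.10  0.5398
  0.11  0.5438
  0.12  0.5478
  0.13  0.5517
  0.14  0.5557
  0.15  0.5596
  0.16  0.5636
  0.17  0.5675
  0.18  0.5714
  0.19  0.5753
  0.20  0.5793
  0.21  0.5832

$11.26

σ√T = 0.54 × 0.2887 = 0.1559
d₁ = [ln(170/168) + (0.017 + 0.54²/2)·0.08333] / 0.1559 = [0.0118 + 0.0136] / 0.1559 = 0.1629 which rounds to 0.16
d₂ = d₁ − σ√T = 0.1629 − 0.1559 = 0.0071 which rounds to 0.01
e^(−rT) = e^(−0.017·0.08333) = 0.9986
N(d₁) = N(0.16) = 0.5636;  N(d₂) = N(0.01) = 0.5040
C = 170·0.5636 − 168·0.9986·0.5040 = 95.8120 − 84.5535 = 11.2585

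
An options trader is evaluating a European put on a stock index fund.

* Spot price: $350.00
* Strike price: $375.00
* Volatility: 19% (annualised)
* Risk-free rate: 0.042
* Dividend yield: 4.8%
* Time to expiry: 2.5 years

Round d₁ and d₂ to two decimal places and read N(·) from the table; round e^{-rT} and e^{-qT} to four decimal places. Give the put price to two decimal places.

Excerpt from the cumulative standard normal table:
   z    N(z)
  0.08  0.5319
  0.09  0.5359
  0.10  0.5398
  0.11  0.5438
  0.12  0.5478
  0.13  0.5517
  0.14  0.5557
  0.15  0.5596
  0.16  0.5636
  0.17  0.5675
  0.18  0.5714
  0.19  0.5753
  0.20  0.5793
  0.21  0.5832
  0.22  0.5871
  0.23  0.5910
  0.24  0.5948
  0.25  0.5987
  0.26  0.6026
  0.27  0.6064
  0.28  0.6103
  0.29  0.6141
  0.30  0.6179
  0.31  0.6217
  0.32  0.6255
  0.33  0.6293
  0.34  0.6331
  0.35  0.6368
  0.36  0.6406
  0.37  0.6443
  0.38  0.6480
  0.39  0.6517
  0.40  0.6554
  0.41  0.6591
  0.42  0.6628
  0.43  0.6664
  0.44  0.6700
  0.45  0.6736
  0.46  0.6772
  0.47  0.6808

$53.73

T = 2.5;  σ√T = 0.3004
d₁ = [ln(350/375) + (0.042 − 0.048 + 0.19²/2)·2.5] / 0.3004 = [-0.0690 + 0.0301] / 0.3004 = -0.1294 ⇒ -0.13
d₂ = d₁ − σ√T = -0.1294 − 0.3004 = -0.4298 ⇒ -0.43
exp(−qT) = exp(−0.048·2.5) = 0.8869;  exp(−rT) = exp(−0.042·2.5) = 0.9003
N(−d₂) = N(0.43) = 0.6664;  N(−d₁) = N(0.13) = 0.5517
P = 375·0.9003·0.6664 − 350·0.8869·0.5517 = 224.9850 − 171.2560 = 53.7290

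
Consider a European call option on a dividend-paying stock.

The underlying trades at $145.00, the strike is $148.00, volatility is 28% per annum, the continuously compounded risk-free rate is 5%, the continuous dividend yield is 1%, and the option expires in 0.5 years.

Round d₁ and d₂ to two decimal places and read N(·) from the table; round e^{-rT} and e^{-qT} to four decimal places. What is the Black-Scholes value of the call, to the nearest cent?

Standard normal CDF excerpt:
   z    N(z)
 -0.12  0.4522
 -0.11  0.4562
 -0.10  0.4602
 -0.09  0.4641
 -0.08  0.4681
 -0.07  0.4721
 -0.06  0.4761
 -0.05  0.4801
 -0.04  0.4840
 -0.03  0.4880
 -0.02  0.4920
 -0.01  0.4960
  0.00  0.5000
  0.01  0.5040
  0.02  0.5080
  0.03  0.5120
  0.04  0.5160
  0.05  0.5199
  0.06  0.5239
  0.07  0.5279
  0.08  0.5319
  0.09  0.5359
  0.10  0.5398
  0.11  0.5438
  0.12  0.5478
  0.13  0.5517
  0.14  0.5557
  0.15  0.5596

σ√T = 0.28·√0.5 = 0.1980
d₁ = [ln(145/148) + (0.05 − 0.01 + 0.28²/2)·0.5] / 0.1980 = [-0.0205 + 0.0396] / 0.1980 = 0.0966 which rounds to 0.10
d₂ = d₁ − σ√T = 0.0966 − 0.1980 = -0.1014 which rounds to -0.10
exp(−qT) = exp(−0.01·0.5) = 0.9950;  exp(−rT) = exp(−0.05·0.5) = 0.9753
N(d₁) = N(0.10) = 0.5398;  N(d₂) = N(-0.10) = 0.4602
C = 145·0.9950·0.5398 − 148·0.9753·0.4602 = 77.8796 − 66.4273 = 11.4524

$11.45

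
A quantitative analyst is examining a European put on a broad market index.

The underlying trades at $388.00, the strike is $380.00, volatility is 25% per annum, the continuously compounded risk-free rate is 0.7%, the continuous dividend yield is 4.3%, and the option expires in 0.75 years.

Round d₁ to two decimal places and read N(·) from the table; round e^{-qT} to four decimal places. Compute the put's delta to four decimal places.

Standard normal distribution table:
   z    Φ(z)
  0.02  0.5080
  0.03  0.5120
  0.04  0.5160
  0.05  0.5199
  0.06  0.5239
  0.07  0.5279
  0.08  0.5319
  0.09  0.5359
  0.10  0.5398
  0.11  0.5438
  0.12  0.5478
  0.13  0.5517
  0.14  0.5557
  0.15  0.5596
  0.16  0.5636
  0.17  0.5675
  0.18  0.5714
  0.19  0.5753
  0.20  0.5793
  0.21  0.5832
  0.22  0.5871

-0.4533

T = 0.75;  σ√T = 0.2165
d₁ = [ln(388/380) + (0.007 − 0.043 + 0.25²/2)·0.75] / 0.2165 = [0.0208 − 0.0036] / 0.2165 = 0.0798 ≈ 0.08
N(d₁) = N(0.08) = 0.5319
Δ_put = e^(−qT)·(N(d₁) − 1) = 0.9683·(0.5319 − 1) = -0.4533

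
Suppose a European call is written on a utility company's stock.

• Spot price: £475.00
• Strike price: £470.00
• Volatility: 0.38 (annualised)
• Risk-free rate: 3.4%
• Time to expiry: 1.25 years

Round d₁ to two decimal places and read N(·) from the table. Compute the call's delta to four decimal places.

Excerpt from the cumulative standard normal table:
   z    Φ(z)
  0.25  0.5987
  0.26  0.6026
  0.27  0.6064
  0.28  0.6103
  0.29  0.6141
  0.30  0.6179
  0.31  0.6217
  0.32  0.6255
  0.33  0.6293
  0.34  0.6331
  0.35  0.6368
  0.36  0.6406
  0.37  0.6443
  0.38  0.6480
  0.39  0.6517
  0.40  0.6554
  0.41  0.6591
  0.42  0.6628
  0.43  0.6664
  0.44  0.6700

T = 1.25;  σ√T = 0.4249
d₁ = [ln(475/470) + (0.034 + 0.38²/2)·1.25] / 0.4249 = [0.0106 + 0.1328] / 0.4249 = 0.3374 which rounds to 0.34
N(d₁) = N(0.34) = 0.6331
Δ_call = N(d₁) = 0.6331

0.6331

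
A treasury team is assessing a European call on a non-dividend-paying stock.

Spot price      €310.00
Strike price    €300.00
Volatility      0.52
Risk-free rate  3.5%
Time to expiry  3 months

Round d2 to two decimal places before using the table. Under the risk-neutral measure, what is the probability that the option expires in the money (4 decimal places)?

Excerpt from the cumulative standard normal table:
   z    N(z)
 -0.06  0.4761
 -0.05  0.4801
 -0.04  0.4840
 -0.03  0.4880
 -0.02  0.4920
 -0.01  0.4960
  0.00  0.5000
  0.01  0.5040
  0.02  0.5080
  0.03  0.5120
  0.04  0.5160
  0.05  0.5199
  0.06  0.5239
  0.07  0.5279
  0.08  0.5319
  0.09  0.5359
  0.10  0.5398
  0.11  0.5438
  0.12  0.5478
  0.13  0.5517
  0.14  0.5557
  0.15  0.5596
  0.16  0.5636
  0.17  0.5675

σ√T = 0.52 × 0.5000 = 0.2600
ln(S/K) + (r + σ²/2)T = ln(310/300) + (0.035 + 0.52²/2)·0.25 = 0.0328 + 0.0426 = 0.0753
d₁ = 0.0753 / 0.2600 = 0.2898 which rounds to 0.29
d₂ = d₁ − σ√T = 0.2898 − 0.2600 = 0.0298 which rounds to 0.03
Risk-neutral Pr[S_T > K] = N(d₂) = N(0.03) = 0.5120

0.5120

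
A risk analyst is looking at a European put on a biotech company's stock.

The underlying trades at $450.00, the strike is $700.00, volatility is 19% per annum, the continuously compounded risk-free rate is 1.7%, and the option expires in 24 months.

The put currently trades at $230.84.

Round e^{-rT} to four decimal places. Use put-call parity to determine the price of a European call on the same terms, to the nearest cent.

e^(−rT) = e^(−0.017·2) = 0.9666
Put-call parity: C − P = S − K·e^(−rT) = 450 − 700·0.9666 = 450 − 676.6200 = -226.6200
C = P + (C − P) = 230.84 + (-226.6200) = 4.2200

$4.22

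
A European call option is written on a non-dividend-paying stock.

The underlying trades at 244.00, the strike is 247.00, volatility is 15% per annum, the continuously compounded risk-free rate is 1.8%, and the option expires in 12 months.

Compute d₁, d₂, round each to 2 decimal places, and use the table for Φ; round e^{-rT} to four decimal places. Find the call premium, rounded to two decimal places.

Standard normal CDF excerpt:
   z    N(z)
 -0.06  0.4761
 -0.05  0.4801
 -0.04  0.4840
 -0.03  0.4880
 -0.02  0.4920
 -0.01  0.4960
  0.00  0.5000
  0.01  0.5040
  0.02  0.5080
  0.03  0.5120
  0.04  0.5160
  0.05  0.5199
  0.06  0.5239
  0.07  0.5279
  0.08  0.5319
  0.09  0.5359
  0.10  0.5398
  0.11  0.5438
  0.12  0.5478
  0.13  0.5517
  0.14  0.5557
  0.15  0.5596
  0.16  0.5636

σ√T = 0.15·√1 = 0.1500
d₁ = [ln(244/247) + (0.018 + ½·0.15²)·1] / (σ√T) = (-0.0122 + 0.0292) / 0.1500 = 0.1135 which rounds to 0.11
d₂ = 0.1135 − 0.1500 = -0.0365 which rounds to -0.04
e^(−rT) = e^(−0.018·1) = 0.9822
N(d₁) = N(0.11) = 0.5438;  N(d₂) = N(-0.04) = 0.4840
C = 244·0.5438 − 247·0.9822·0.4840 = 132.6872 − 117.4200 = 15.2672

15.27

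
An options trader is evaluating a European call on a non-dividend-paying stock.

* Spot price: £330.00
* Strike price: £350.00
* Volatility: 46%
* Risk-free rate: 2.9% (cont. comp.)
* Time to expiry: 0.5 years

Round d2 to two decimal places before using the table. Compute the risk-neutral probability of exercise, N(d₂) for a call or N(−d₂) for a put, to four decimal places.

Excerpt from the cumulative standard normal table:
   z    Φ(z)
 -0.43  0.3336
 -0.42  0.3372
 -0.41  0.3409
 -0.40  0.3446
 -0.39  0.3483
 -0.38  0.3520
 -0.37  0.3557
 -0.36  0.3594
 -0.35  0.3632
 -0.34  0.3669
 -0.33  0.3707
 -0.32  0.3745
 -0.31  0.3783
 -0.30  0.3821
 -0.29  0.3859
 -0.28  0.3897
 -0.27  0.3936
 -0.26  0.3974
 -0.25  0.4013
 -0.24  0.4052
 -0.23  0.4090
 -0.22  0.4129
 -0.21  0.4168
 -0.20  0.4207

0.3821

T = 0.5;  σ√T = 0.3253
d₁ = [ln(330/350) + (0.029 + ½·0.46²)·0.5] / (σ√T) = (-0.0588 + 0.0674) / 0.3253 = 0.0263 which rounds to 0.03
d₂ = 0.0263 − 0.3253 = -0.2990 which rounds to -0.30
Risk-neutral Pr[S_T > K] = N(d₂) = N(-0.30) = 0.3821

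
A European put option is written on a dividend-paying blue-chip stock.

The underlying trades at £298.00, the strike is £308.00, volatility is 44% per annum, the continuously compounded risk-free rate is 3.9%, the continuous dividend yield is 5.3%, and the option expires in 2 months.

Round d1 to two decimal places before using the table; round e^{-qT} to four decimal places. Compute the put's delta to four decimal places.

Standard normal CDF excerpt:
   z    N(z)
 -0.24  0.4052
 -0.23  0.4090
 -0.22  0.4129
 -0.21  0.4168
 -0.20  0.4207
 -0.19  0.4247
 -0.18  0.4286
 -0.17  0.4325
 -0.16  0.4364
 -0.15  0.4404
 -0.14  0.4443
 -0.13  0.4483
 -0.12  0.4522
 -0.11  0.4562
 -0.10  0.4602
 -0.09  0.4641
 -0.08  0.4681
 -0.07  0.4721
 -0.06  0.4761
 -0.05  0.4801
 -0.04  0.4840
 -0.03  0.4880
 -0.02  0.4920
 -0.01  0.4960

-0.5390

σ√T = 0.44 × 0.4082 = 0.1796
d₁ = [ln(298/308) + (0.039 − 0.053 + 0.44²/2)·0.1667] / 0.1796 = [-0.0330 + 0.0138] / 0.1796 = -0.1069 ≈ -0.11
N(d₁) = N(-0.11) = 0.4562
Δ_put = exp(−qT)·(N(d₁) − 1) = 0.9912·(0.4562 − 1) = -0.5390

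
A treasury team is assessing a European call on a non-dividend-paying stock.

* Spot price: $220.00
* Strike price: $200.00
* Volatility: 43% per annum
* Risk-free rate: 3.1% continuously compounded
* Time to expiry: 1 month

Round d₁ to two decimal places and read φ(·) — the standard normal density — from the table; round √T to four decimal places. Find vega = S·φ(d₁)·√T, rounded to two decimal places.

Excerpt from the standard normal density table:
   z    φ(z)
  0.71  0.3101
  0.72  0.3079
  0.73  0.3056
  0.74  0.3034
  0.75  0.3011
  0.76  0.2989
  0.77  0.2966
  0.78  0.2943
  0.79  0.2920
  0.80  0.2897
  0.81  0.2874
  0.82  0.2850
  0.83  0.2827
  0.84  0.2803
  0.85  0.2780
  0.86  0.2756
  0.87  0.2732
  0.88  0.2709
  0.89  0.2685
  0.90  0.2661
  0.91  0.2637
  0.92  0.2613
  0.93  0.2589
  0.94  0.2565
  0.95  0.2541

σ√T = 0.43·√0.08333 = 0.1241
ln(S/K) + (r + σ²/2)T = ln(220/200) + (0.031 + 0.43²/2)·0.08333 = 0.0953 + 0.0103 = 0.1056
d₁ = 0.1056 / 0.1241 = 0.8507 which rounds to 0.85
√T = √0.08333 = 0.2887
φ(d₁) = φ(0.85) = 0.2780
vega = S·φ(d₁)·√T = 220·0.2780·0.2887 = 17.6569

17.66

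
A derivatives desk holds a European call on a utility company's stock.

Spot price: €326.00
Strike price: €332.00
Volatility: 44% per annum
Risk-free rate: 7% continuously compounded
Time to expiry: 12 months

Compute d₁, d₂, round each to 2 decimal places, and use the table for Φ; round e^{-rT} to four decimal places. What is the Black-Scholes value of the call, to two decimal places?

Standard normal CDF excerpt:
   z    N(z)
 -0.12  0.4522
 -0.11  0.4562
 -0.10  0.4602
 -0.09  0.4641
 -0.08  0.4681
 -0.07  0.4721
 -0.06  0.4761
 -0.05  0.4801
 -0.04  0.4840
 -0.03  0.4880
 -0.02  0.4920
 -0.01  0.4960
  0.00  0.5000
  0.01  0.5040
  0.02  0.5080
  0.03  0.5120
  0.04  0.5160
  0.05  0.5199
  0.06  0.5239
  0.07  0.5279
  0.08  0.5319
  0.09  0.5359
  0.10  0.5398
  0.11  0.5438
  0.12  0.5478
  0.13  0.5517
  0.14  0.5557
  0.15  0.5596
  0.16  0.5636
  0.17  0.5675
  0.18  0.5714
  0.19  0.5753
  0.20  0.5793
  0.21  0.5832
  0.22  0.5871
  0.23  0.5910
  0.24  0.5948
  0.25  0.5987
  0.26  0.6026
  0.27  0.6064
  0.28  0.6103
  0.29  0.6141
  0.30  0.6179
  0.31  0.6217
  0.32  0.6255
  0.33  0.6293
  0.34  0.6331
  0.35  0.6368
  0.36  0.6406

T = 1;  σ√T = 0.4400
d₁ = [ln(326/332) + (0.07 + 0.44²/2)·1] / 0.4400 = [-0.0182 + 0.1668] / 0.4400 = 0.3376 which rounds to 0.34
d₂ = d₁ − σ√T = 0.3376 − 0.4400 = -0.1024 which rounds to -0.10
exp(−rT) = exp(−0.07·1) = 0.9324
C = 326·N(0.34) − 332·0.9324·N(-0.10) = 326·0.6331 − 332·0.9324·0.4602 = 206.3906 − 142.4580 = 63.9326

€63.93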